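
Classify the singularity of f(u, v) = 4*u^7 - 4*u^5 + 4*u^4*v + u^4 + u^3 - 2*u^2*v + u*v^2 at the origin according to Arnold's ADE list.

The Hessian of f at 0 has rank 0. Corank 2; j^3 = u*(u - v)^2 has shape L^2 M (L != M), so D-series; mu = 5 gives D_5.

D_5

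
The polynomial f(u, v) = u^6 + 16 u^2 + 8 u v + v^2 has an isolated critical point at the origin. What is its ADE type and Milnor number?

Type A_5, Milnor number mu = 5.

The Hessian of f at 0 has rank 1. Corank 1: A-series; mu = 5 gives A_5.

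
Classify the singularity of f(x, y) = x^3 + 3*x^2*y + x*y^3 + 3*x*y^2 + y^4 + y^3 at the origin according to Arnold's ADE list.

E_7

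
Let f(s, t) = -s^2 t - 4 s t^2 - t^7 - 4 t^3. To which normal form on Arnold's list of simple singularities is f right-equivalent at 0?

D8

The Hessian of f at 0 is [[0, 0], [0, 0]] with rank 0, so corank 2. A Groebner basis of the Jacobian ideal J(f) in C{s,t} is {s^2/7 + t^6 - 4*t^2/7, s^3 + 8*t^3, s*t + 2*t^2}; counting standard monomials gives mu = 8. Corank 2; j^3 = -t*(s + 2*t)^2 has shape L^2 M (L != M), so D-series; mu = 8 gives D_8.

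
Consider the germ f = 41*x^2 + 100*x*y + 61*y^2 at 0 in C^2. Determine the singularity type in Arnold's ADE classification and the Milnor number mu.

The Hessian of f at 0 has rank 2. Corank 0: nondegenerate Morse point, so A_1.

Type A_{1}, Milnor number mu = 1.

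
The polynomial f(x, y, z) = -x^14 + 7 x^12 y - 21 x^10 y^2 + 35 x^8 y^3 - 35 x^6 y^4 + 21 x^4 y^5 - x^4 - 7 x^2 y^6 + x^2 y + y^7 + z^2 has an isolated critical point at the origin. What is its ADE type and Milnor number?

Type D8, Milnor number mu = 8.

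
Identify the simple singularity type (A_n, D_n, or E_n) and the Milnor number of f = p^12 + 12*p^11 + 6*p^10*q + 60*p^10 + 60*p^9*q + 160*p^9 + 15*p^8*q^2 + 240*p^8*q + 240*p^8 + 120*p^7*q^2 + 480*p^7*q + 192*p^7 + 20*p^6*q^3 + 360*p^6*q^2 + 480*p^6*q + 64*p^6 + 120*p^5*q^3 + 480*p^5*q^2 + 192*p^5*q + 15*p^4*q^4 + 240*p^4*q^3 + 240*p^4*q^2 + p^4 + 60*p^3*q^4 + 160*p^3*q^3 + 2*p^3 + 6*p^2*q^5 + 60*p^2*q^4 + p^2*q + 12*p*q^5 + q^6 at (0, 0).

The Hessian of f at 0 has rank 0. Corank 2; j^3 = p^2*(2*p + q) has shape L^2 M (L != M), so D-series; mu = 7 gives D_7.

Type D_{7}, Milnor number mu = 7.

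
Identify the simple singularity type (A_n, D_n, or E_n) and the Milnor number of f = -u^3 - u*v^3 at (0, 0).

Type E_7, Milnor number mu = 7.

The Hessian of f at 0 is [[0, 0], [0, 0]] with rank 0, so corank 2. A Groebner basis of the Jacobian ideal J(f) in C{u,v} is {u^3, u*v^2, 3*u^2 + v^3}; counting standard monomials gives mu = 7. Corank 2; j^3 = -u^3 is a perfect cube, so E-series; the 4-jet and mu = 7 give E_7.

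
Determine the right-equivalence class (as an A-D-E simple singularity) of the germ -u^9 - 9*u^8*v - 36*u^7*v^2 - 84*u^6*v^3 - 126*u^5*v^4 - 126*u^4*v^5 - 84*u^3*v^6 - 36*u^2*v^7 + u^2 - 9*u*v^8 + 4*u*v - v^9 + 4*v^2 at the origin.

The Hessian of f at 0 has rank 1. Corank 1: A-series; mu = 8 gives A_8.

A_8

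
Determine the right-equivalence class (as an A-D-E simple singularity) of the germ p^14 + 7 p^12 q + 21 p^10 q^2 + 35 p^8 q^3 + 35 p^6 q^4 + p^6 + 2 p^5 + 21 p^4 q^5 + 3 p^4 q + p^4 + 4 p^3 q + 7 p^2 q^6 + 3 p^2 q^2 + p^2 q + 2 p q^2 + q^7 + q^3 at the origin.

D8

The Hessian of f at 0 is [[0, 0], [0, 0]] with rank 0, so corank 2. A Groebner basis of the Jacobian ideal J(f) in C{p,q} is {-p^2/6 + p*q^3 - 5*p*q^2/2 + p*q/3 - 11*q^3/6 + q^2/2, p^2/2 + 7*p*q^2/2 + q^4 + 5*q^3/2 - q^2/2, p^3 - p^2/6 + 7*p*q^2/2 - 11*p*q/3 + 7*q^3/6 - 7*q^2/2, p^2*q + p*q + q^2}; counting standard monomials gives mu = 8. Corank 2; j^3 = q*(p + q)^2 has shape L^2 M (L != M), so D-series; mu = 8 gives D_8.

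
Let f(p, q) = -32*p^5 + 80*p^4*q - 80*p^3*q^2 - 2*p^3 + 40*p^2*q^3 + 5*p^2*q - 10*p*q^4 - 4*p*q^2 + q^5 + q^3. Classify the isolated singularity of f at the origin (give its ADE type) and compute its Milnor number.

The Hessian of f at 0 has rank 0. Corank 2; j^3 = -(p - q)^2*(2*p - q) has shape L^2 M (L != M), so D-series; mu = 6 gives D_6.

Type D_6, Milnor number mu = 6.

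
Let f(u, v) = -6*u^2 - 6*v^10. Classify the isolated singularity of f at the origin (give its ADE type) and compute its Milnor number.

Type A9, Milnor number mu = 9.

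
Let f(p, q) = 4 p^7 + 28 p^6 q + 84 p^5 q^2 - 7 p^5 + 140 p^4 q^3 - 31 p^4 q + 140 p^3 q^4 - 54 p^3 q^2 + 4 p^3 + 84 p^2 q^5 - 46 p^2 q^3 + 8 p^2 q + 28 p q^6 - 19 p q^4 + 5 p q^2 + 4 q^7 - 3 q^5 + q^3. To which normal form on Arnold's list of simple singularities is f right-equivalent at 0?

D_{6}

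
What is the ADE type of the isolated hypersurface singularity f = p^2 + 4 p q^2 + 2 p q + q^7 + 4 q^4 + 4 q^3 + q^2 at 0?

A6

The Hessian of f at 0 has rank 1. Corank 1: A-series; mu = 6 gives A_6.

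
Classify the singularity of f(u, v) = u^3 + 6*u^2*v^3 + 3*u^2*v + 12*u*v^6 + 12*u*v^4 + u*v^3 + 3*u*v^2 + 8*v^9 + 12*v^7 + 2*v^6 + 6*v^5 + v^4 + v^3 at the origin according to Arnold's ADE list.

E_{7}

The Hessian of f at 0 has rank 0. Corank 2; j^3 = (u + v)^3 is a perfect cube, so E-series; the 4-jet and mu = 7 give E_7.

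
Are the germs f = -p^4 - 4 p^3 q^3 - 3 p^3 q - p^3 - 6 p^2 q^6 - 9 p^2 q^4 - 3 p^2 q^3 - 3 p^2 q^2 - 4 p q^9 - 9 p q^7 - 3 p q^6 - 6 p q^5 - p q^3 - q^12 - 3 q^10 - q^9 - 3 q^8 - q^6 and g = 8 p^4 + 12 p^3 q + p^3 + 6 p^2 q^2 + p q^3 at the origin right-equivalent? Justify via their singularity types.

The Hessian of f at 0 is [[0, 0], [0, 0]] with rank 0, so corank 2. A Groebner basis of the Jacobian ideal J(f) in C{p,q} is {3*p^2 + q^4 + q^3, p^3, p^2*q - p^2 - q^3/3, 2*p^2 + p*q^2 + 2*q^3/3}; counting standard monomials gives mu = 7. Corank 2; j^3 = -p^3 is a perfect cube, so E-series; the 4-jet and mu = 7 give E_7. The Hessian of g at 0 is [[0, 0], [0, 0]] with rank 0, so corank 2. A Groebner basis of the Jacobian ideal J(g) in C{p,q} is {3*p^2/4 + q^4 + q^3/4, p^3, p^2*q - p^2/4 - q^3/12, p^2 + p*q^2 + q^3/3}; counting standard monomials gives mu = 7. Corank 2; j^3 = p^3 is a perfect cube, so E-series; the 4-jet and mu = 7 give E_7. Both have type E_7, hence right-equivalent.

Yes.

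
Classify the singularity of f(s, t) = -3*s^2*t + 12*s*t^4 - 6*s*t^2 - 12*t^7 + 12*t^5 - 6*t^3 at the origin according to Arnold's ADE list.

The Hessian of f at 0 has rank 0. Corank 2; j^3 = -3*t*(s^2 + 2*s*t + 2*t^2) splits into three distinct lines over C (the quadratic factor has nonzero discriminant), so D_4.

D_{4}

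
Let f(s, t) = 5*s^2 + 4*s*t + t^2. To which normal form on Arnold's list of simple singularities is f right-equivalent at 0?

The Hessian of f at 0 is [[10, 4], [4, 2]] with rank 2, so corank 0. A Groebner basis of the Jacobian ideal J(f) in C{s,t} is {s, t}; counting standard monomials gives mu = 1. Corank 0: nondegenerate Morse point, so A_1.

A_1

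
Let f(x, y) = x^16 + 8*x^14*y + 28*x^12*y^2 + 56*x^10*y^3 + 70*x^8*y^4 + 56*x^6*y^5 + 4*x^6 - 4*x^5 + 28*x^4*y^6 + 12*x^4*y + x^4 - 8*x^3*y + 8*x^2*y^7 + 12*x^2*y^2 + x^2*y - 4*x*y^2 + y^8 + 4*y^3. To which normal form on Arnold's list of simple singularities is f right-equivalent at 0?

The Hessian of f at 0 has rank 0. Corank 2; j^3 = y*(x - 2*y)^2 has shape L^2 M (L != M), so D-series; mu = 9 gives D_9.

D_9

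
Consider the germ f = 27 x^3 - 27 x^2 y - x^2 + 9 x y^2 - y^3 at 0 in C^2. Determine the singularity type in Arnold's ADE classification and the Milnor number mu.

Type A2, Milnor number mu = 2.

The Hessian of f at 0 has rank 1. Corank 1: A-series; mu = 2 gives A_2.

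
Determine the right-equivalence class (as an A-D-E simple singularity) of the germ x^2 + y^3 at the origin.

The Hessian of f at 0 has rank 1. Corank 1: A-series; mu = 2 gives A_2.

A2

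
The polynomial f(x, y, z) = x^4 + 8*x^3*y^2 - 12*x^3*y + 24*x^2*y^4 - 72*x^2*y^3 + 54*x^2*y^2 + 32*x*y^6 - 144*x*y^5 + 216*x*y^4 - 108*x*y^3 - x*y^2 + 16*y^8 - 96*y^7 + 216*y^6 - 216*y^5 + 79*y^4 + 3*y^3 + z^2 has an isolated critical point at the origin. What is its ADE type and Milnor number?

The Hessian of f at 0 has rank 1. Corank 2; j^3 = -y^2*(x - 3*y) has shape L^2 M (L != M), so D-series; mu = 5 gives D_5.

Type D_5, Milnor number mu = 5.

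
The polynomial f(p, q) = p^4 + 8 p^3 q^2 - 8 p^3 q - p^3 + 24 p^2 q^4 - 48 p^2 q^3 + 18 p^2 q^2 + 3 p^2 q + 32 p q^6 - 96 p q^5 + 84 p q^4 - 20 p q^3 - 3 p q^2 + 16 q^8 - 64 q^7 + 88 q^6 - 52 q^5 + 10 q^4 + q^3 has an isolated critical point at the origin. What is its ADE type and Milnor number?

Type E_{6}, Milnor number mu = 6.

The Hessian of f at 0 is [[0, 0], [0, 0]] with rank 0, so corank 2. A Groebner basis of the Jacobian ideal J(f) in C{p,q} is {p^3 + 3*p^2/2 - 3*p*q + 3*q^2/2, p^2*q + 5*p^2/4 - 5*p*q/2 + 5*q^2/4, p^2 + p*q^2 - 2*p*q + q^2, 3*p^2/4 - 3*p*q/2 + q^3 + 3*q^2/4}; counting standard monomials gives mu = 6. Corank 2; j^3 = -(p - q)^3 is a perfect cube, so E-series; the 4-jet and mu = 6 give E_6.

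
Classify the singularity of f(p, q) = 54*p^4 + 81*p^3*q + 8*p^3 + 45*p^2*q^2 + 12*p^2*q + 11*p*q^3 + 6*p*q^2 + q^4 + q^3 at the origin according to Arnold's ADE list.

The Hessian of f at 0 has rank 0. Corank 2; j^3 = (2*p + q)^3 is a perfect cube, so E-series; the 4-jet and mu = 7 give E_7.

E_7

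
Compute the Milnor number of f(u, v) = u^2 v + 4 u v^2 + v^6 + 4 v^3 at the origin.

7

The Hessian of f at 0 is [[0, 0], [0, 0]] with rank 0, so corank 2. A Groebner basis of the Jacobian ideal J(f) in C{u,v} is {u^2/6 + v^5 - 2*v^2/3, u^3 + 8*v^3, u*v + 2*v^2}; counting standard monomials gives mu = 7. Corank 2; j^3 = v*(u + 2*v)^2 has shape L^2 M (L != M), so D-series; mu = 7 gives D_7.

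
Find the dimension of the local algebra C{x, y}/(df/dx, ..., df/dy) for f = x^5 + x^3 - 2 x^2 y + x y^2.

The Hessian of f at 0 is [[0, 0], [0, 0]] with rank 0, so corank 2. A Groebner basis of the Jacobian ideal J(f) in C{x,y} is {-x*y/5 + y^4 + y^2/5, x*y^2 - y^3, x^2 - x*y}; counting standard monomials gives mu = 6. Corank 2; j^3 = x*(x - y)^2 has shape L^2 M (L != M), so D-series; mu = 6 gives D_6.

6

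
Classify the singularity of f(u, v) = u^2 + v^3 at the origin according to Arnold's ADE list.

A_{2}

The Hessian of f at 0 is [[2, 0], [0, 0]] with rank 1, so corank 1. A Groebner basis of the Jacobian ideal J(f) in C{u,v} is {v^2, u}; counting standard monomials gives mu = 2. Corank 1: A-series; mu = 2 gives A_2.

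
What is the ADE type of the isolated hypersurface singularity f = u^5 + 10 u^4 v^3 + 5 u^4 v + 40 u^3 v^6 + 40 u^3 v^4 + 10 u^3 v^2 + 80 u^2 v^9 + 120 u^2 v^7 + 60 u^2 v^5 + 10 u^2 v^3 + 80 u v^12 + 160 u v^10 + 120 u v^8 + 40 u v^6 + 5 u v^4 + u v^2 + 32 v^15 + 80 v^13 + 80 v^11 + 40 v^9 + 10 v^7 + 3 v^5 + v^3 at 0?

D_6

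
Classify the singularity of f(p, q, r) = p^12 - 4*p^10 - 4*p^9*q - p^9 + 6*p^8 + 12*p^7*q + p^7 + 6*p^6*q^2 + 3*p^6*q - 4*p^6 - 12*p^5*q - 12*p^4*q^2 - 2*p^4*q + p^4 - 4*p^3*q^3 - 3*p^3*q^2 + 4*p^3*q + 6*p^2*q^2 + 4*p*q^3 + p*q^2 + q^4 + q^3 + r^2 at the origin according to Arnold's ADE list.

D_{5}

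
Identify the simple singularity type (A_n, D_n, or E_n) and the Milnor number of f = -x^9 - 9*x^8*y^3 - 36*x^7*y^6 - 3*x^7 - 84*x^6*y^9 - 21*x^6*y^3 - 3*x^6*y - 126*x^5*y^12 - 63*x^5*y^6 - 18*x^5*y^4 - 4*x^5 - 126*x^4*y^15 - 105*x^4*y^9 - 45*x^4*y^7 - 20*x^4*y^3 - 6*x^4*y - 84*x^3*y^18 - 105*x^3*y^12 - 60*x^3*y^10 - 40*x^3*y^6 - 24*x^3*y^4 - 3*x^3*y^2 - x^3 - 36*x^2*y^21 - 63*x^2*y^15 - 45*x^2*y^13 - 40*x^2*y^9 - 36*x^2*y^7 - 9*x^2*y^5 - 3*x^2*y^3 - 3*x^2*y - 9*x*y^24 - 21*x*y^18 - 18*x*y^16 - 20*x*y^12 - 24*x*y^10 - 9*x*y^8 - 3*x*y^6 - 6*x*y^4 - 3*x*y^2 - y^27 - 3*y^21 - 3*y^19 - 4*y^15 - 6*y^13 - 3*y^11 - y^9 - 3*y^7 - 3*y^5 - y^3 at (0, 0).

Type E_{8}, Milnor number mu = 8.

The Hessian of f at 0 is [[0, 0], [0, 0]] with rank 0, so corank 2. A Groebner basis of the Jacobian ideal J(f) in C{x,y} is {y^5, x*y^3 + 3*y^4/4, x^2 + 2*x*y + y^2}; counting standard monomials gives mu = 8. Corank 2; j^3 = -(x + y)^3 is a perfect cube, so E-series; the 5-jet and mu = 8 give E_8.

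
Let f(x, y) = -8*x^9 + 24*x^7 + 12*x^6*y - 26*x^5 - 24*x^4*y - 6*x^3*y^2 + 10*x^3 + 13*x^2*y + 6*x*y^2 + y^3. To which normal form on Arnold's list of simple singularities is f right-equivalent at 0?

D_{4}

The Hessian of f at 0 has rank 0. Corank 2; j^3 = (2*x + y)*(5*x^2 + 4*x*y + y^2) splits into three distinct lines over C (the quadratic factor has nonzero discriminant), so D_4.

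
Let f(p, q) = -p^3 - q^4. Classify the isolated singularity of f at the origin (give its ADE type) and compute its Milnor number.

Type E_{6}, Milnor number mu = 6.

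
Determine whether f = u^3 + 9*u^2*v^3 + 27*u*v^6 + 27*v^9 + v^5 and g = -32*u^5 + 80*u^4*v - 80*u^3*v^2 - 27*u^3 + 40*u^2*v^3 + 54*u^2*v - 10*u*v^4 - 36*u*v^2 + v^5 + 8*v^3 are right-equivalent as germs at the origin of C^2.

The Hessian of f at 0 is [[0, 0], [0, 0]] with rank 0, so corank 2. A Groebner basis of the Jacobian ideal J(f) in C{u,v} is {u^2/6 + u*v^3, v^4, u^3, u^2*v}; counting standard monomials gives mu = 8. Corank 2; j^3 = u^3 is a perfect cube, so E-series; the 5-jet and mu = 8 give E_8. The Hessian of g at 0 is [[0, 0], [0, 0]] with rank 0, so corank 2. A Groebner basis of the Jacobian ideal J(g) in C{u,v} is {v^5, u*v^3 - 5*v^4/8, u^2 - 4*u*v/3 + 4*v^2/9}; counting standard monomials gives mu = 8. Corank 2; j^3 = -(3*u - 2*v)^3 is a perfect cube, so E-series; the 5-jet and mu = 8 give E_8. Both have type E_8, hence right-equivalent.

Yes.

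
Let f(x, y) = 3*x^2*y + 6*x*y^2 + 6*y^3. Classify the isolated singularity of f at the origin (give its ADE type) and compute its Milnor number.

The Hessian of f at 0 has rank 0. Corank 2; j^3 = 3*y*(x^2 + 2*x*y + 2*y^2) splits into three distinct lines over C (the quadratic factor has nonzero discriminant), so D_4.

Type D_4, Milnor number mu = 4.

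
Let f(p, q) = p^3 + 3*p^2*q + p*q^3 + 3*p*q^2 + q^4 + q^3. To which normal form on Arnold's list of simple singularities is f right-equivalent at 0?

E_7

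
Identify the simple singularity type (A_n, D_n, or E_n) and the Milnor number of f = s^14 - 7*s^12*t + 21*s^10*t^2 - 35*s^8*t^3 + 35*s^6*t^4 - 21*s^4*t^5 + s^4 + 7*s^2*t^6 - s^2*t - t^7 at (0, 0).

The Hessian of f at 0 is [[0, 0], [0, 0]] with rank 0, so corank 2. A Groebner basis of the Jacobian ideal J(f) in C{s,t} is {s^2/7 + t^6, s^3, s*t}; counting standard monomials gives mu = 8. Corank 2; j^3 = -s^2*t has shape L^2 M (L != M), so D-series; mu = 8 gives D_8.

Type D8, Milnor number mu = 8.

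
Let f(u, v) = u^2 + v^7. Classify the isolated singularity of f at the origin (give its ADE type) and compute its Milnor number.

Type A6, Milnor number mu = 6.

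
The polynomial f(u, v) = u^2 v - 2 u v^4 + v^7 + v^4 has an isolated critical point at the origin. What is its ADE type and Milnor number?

Type D5, Milnor number mu = 5.

The Hessian of f at 0 is [[0, 0], [0, 0]] with rank 0, so corank 2. A Groebner basis of the Jacobian ideal J(f) in C{u,v} is {u^3, u^2/4 + v^3, u*v}; counting standard monomials gives mu = 5. Corank 2; j^3 = u^2*v has shape L^2 M (L != M), so D-series; mu = 5 gives D_5.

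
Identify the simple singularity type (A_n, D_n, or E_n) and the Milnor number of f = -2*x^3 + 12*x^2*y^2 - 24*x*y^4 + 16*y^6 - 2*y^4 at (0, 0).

Type E_6, Milnor number mu = 6.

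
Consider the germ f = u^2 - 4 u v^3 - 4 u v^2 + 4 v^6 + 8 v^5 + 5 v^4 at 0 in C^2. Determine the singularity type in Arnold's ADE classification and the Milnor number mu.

Type A_{3}, Milnor number mu = 3.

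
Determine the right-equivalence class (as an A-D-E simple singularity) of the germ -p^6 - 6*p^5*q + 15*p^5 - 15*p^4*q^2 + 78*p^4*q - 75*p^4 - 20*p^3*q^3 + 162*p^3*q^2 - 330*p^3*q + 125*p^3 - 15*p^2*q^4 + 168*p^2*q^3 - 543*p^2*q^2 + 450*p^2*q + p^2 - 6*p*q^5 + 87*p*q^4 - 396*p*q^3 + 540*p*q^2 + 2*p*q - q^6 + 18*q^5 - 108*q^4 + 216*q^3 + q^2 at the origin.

The Hessian of f at 0 is [[2, 2], [2, 2]] with rank 1, so corank 1. A Groebner basis of the Jacobian ideal J(f) in C{p,q} is {q^2, p + q}; counting standard monomials gives mu = 2. Corank 1: A-series; mu = 2 gives A_2.

A_2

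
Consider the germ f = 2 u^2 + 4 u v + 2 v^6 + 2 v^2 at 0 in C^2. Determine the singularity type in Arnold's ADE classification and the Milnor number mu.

Type A_{5}, Milnor number mu = 5.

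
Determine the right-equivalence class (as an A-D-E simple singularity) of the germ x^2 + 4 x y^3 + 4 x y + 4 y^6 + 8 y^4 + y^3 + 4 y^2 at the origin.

A_{2}

The Hessian of f at 0 is [[2, 4], [4, 8]] with rank 1, so corank 1. A Groebner basis of the Jacobian ideal J(f) in C{x,y} is {y^2, x + 2*y}; counting standard monomials gives mu = 2. Corank 1: A-series; mu = 2 gives A_2.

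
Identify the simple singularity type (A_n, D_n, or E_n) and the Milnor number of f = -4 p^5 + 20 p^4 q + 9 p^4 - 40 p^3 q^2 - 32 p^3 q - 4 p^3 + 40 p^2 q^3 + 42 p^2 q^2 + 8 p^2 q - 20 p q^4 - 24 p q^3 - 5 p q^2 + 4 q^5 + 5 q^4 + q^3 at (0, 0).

The Hessian of f at 0 is [[0, 0], [0, 0]] with rank 0, so corank 2. A Groebner basis of the Jacobian ideal J(f) in C{p,q} is {p^3 + p^2 - q^2/4, 8*p^2 + q^3 - 2*q^2, p*q - q^2/2}; counting standard monomials gives mu = 5. Corank 2; j^3 = -(p - q)*(2*p - q)^2 has shape L^2 M (L != M), so D-series; mu = 5 gives D_5.

Type D_5, Milnor number mu = 5.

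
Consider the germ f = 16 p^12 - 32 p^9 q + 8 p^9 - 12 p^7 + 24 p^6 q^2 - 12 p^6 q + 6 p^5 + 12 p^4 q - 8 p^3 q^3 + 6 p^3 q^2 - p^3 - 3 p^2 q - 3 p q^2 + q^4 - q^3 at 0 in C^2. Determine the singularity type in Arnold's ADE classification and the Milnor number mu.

The Hessian of f at 0 is [[0, 0], [0, 0]] with rank 0, so corank 2. A Groebner basis of the Jacobian ideal J(f) in C{p,q} is {q^3, p^2 + 2*p*q + q^2}; counting standard monomials gives mu = 6. Corank 2; j^3 = -(p + q)^3 is a perfect cube, so E-series; the 4-jet and mu = 6 give E_6.

Type E_{6}, Milnor number mu = 6.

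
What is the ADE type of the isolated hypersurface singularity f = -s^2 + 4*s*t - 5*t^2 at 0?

A_1

The Hessian of f at 0 has rank 2. Corank 0: nondegenerate Morse point, so A_1.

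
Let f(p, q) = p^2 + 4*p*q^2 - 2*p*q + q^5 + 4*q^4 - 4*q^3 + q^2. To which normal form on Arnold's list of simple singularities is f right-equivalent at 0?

A4

The Hessian of f at 0 has rank 1. Corank 1: A-series; mu = 4 gives A_4.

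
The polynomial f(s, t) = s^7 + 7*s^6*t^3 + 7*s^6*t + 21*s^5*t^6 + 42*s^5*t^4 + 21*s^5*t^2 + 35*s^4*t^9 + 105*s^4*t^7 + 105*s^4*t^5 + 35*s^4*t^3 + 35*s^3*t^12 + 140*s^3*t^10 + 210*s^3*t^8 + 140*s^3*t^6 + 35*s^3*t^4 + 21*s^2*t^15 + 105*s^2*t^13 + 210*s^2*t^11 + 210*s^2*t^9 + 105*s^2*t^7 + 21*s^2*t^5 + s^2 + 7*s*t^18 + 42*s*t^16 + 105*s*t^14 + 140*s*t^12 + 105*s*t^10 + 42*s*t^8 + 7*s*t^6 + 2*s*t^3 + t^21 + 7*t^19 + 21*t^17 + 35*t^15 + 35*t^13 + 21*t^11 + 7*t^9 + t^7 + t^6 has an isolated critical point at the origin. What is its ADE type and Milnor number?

The Hessian of f at 0 has rank 1. Corank 1: A-series; mu = 6 gives A_6.

Type A_6, Milnor number mu = 6.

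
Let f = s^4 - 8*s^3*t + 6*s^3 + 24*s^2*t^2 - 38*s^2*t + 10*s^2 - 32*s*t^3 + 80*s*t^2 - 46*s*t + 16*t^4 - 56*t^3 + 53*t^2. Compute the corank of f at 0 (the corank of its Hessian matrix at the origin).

Hessian at 0 has rank 2.

0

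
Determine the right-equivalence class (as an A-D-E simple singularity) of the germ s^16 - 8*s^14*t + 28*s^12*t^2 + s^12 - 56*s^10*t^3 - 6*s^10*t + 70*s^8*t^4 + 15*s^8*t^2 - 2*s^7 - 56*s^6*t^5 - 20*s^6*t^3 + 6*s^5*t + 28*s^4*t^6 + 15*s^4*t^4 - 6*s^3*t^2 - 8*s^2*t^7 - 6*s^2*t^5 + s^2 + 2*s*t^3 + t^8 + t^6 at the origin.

A_7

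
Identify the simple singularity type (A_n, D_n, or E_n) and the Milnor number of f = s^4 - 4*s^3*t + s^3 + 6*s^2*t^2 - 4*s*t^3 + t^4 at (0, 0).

Type E6, Milnor number mu = 6.

The Hessian of f at 0 has rank 0. Corank 2; j^3 = s^3 is a perfect cube, so E-series; the 4-jet and mu = 6 give E_6.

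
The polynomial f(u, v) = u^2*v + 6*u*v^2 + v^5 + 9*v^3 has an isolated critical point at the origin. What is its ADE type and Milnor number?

The Hessian of f at 0 has rank 0. Corank 2; j^3 = v*(u + 3*v)^2 has shape L^2 M (L != M), so D-series; mu = 6 gives D_6.

Type D_{6}, Milnor number mu = 6.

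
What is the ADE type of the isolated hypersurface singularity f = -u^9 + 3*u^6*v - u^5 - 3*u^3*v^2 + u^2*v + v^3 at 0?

D4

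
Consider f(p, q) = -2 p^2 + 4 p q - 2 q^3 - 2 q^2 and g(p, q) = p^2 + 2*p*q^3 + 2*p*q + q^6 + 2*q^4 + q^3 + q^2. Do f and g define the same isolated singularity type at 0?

Yes.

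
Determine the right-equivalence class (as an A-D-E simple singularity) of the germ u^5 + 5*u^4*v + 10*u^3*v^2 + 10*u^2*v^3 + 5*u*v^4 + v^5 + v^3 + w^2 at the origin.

E_8

The Hessian of f at 0 is [[0, 0, 0], [0, 0, 0], [0, 0, 2]] with rank 1, so corank 2. A Groebner basis of the Jacobian ideal J(f) in C{u,v,w} is {u^4 + 4*u^3*v, v^2, w}; counting standard monomials gives mu = 8. Corank 2; j^3 = v^3 is a perfect cube, so E-series; the 5-jet and mu = 8 give E_8.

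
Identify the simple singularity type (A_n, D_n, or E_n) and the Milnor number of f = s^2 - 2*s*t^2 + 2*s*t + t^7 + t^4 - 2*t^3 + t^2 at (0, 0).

Type A6, Milnor number mu = 6.

The Hessian of f at 0 has rank 1. Corank 1: A-series; mu = 6 gives A_6.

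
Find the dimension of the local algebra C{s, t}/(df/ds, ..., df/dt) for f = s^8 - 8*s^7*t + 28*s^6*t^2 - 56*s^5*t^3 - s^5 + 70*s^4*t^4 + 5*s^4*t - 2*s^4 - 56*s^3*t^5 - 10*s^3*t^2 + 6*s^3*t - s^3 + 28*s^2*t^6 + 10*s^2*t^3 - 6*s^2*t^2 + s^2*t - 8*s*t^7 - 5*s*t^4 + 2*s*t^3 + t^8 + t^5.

9

The Hessian of f at 0 has rank 0. Corank 2; j^3 = -s^2*(s - t) has shape L^2 M (L != M), so D-series; mu = 9 gives D_9.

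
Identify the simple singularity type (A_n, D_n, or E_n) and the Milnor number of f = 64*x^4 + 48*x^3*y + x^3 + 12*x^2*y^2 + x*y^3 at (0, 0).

Type E_{7}, Milnor number mu = 7.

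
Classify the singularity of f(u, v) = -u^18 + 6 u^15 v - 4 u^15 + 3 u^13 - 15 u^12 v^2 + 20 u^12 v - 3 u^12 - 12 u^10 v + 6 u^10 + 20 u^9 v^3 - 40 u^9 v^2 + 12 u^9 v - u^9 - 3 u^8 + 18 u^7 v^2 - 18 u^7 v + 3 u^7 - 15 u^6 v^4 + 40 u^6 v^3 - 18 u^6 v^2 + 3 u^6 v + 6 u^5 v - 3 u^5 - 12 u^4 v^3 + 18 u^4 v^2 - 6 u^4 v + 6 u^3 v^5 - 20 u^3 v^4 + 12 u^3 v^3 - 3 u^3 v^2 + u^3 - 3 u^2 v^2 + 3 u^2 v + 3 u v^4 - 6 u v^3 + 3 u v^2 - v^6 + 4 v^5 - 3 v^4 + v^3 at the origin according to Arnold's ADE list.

E_{8}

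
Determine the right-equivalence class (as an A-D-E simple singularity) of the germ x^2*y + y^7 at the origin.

D8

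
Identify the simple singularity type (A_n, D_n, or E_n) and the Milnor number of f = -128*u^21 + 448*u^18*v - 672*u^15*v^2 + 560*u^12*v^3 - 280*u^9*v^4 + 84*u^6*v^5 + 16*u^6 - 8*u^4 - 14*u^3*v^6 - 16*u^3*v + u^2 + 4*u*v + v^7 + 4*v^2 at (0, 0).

The Hessian of f at 0 has rank 1. Corank 1: A-series; mu = 6 gives A_6.

Type A6, Milnor number mu = 6.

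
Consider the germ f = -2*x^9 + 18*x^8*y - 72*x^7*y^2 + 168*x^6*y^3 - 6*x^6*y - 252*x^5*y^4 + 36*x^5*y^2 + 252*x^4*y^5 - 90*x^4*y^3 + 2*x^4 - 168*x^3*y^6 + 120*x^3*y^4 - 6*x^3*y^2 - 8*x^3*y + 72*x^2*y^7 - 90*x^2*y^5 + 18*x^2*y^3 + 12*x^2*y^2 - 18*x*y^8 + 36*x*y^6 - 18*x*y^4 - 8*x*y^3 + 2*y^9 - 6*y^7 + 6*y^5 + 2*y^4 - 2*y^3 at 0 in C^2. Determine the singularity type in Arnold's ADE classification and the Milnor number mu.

The Hessian of f at 0 has rank 0. Corank 2; j^3 = -2*y^3 is a perfect cube, so E-series; the 4-jet and mu = 6 give E_6.

Type E_{6}, Milnor number mu = 6.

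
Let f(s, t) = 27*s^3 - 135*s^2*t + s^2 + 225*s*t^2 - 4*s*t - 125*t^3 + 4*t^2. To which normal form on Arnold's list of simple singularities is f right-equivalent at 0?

A2

The Hessian of f at 0 has rank 1. Corank 1: A-series; mu = 2 gives A_2.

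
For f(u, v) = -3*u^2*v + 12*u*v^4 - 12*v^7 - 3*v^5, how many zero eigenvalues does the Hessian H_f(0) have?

The Hessian at 0 is [[0, 0], [0, 0]] of rank 0; hence corank 2.

2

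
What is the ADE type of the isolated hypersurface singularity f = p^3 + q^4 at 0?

The Hessian of f at 0 has rank 0. Corank 2; j^3 = p^3 is a perfect cube, so E-series; the 4-jet and mu = 6 give E_6.

E_{6}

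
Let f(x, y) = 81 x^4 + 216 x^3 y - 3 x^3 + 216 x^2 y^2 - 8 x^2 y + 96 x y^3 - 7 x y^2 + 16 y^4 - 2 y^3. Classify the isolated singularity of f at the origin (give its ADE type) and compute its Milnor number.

The Hessian of f at 0 has rank 0. Corank 2; j^3 = -(x + y)^2*(3*x + 2*y) has shape L^2 M (L != M), so D-series; mu = 5 gives D_5.

Type D_{5}, Milnor number mu = 5.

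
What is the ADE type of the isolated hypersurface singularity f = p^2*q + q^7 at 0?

The Hessian of f at 0 is [[0, 0], [0, 0]] with rank 0, so corank 2. A Groebner basis of the Jacobian ideal J(f) in C{p,q} is {p^2/7 + q^6, p^3, p*q}; counting standard monomials gives mu = 8. Corank 2; j^3 = p^2*q has shape L^2 M (L != M), so D-series; mu = 8 gives D_8.

D8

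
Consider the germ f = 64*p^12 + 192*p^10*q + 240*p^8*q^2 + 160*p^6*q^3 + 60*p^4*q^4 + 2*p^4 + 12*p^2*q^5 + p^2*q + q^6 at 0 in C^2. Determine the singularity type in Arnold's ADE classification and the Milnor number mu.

Type D_7, Milnor number mu = 7.

The Hessian of f at 0 has rank 0. Corank 2; j^3 = p^2*q has shape L^2 M (L != M), so D-series; mu = 7 gives D_7.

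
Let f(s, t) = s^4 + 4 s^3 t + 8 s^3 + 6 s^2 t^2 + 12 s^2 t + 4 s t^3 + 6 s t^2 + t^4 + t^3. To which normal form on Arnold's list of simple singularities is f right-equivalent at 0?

The Hessian of f at 0 has rank 0. Corank 2; j^3 = (2*s + t)^3 is a perfect cube, so E-series; the 4-jet and mu = 6 give E_6.

E_6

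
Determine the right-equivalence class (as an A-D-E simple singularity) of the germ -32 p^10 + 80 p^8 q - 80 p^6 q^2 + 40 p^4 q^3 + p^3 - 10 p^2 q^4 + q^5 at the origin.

E8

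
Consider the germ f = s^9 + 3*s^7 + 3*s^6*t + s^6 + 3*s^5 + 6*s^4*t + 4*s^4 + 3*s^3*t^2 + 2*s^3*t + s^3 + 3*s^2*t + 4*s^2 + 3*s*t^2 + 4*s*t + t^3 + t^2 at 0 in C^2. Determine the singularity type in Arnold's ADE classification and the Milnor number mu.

The Hessian of f at 0 is [[8, 4], [4, 2]] with rank 1, so corank 1. A Groebner basis of the Jacobian ideal J(f) in C{s,t} is {t^2, s + t/2}; counting standard monomials gives mu = 2. Corank 1: A-series; mu = 2 gives A_2.

Type A2, Milnor number mu = 2.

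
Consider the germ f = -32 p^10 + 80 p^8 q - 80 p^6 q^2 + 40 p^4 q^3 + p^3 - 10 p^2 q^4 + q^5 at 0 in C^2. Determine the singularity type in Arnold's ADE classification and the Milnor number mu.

The Hessian of f at 0 is [[0, 0], [0, 0]] with rank 0, so corank 2. A Groebner basis of the Jacobian ideal J(f) in C{p,q} is {q^4, p^2}; counting standard monomials gives mu = 8. Corank 2; j^3 = p^3 is a perfect cube, so E-series; the 5-jet and mu = 8 give E_8.

Type E_8, Milnor number mu = 8.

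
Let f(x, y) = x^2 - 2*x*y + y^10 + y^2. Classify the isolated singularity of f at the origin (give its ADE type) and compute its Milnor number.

Type A_9, Milnor number mu = 9.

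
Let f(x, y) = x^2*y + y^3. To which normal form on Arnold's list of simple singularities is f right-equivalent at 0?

D_{4}

The Hessian of f at 0 has rank 0. Corank 2; j^3 = y*(x^2 + y^2) splits into three distinct lines over C (the quadratic factor has nonzero discriminant), so D_4.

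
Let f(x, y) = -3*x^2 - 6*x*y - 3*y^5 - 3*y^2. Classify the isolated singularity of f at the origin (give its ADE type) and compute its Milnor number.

Type A_{4}, Milnor number mu = 4.

The Hessian of f at 0 has rank 1. Corank 1: A-series; mu = 4 gives A_4.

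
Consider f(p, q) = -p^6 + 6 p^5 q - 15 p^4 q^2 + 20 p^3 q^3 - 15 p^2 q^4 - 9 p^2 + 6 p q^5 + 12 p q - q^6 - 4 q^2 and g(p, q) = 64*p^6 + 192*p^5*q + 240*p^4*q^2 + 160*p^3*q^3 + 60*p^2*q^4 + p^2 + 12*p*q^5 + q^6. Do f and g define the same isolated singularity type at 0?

The Hessian of f at 0 has rank 1. Corank 1: A-series; mu = 5 gives A_5. The Hessian of g at 0 has rank 1. Corank 1: A-series; mu = 5 gives A_5. Both have type A_5, hence right-equivalent.

Yes.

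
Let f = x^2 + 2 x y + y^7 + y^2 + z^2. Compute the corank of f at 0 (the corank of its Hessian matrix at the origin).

1

Hessian at 0 has rank 2.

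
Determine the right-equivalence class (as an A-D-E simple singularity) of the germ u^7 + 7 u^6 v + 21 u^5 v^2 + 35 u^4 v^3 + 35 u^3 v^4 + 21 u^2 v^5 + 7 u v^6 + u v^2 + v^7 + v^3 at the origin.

D8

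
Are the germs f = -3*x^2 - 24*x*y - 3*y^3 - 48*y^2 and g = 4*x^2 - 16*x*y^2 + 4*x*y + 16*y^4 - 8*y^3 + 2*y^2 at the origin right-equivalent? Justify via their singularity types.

The Hessian of f at 0 is [[-6, -24], [-24, -96]] with rank 1, so corank 1. A Groebner basis of the Jacobian ideal J(f) in C{x,y} is {y^2, x + 4*y}; counting standard monomials gives mu = 2. Corank 1: A-series; mu = 2 gives A_2. The Hessian of g at 0 is [[8, 4], [4, 4]] with rank 2, so corank 0. A Groebner basis of the Jacobian ideal J(g) in C{x,y} is {x, y}; counting standard monomials gives mu = 1. Corank 0: nondegenerate Morse point, so A_1. f is A_2 but g is A_1, hence not right-equivalent.

No.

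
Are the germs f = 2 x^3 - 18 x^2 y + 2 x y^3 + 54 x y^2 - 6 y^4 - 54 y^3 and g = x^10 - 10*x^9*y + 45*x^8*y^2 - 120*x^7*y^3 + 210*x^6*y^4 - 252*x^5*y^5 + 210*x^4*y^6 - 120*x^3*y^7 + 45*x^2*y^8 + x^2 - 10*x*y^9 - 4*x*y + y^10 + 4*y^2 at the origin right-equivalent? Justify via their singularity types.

No.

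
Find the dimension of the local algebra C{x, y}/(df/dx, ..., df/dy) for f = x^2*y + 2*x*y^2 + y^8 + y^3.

9

The Hessian of f at 0 is [[0, 0], [0, 0]] with rank 0, so corank 2. A Groebner basis of the Jacobian ideal J(f) in C{x,y} is {x^2/8 + y^7 - y^2/8, x^3 + y^3, x*y + y^2}; counting standard monomials gives mu = 9. Corank 2; j^3 = y*(x + y)^2 has shape L^2 M (L != M), so D-series; mu = 9 gives D_9.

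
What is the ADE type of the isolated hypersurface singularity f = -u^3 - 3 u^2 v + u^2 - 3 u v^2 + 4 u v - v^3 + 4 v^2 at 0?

A2

The Hessian of f at 0 has rank 1. Corank 1: A-series; mu = 2 gives A_2.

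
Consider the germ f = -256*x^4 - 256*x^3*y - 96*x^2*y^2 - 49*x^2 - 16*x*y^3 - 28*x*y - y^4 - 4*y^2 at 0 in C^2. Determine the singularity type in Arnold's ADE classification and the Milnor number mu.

The Hessian of f at 0 has rank 1. Corank 1: A-series; mu = 3 gives A_3.

Type A_3, Milnor number mu = 3.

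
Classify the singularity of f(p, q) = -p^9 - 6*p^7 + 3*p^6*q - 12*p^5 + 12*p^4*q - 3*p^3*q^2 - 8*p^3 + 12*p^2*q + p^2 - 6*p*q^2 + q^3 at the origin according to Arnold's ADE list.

A_{2}

The Hessian of f at 0 is [[2, 0], [0, 0]] with rank 1, so corank 1. A Groebner basis of the Jacobian ideal J(f) in C{p,q} is {q^2, p}; counting standard monomials gives mu = 2. Corank 1: A-series; mu = 2 gives A_2.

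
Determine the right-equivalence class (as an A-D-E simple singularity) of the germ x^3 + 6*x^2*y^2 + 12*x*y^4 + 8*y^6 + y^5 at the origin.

E8

The Hessian of f at 0 has rank 0. Corank 2; j^3 = x^3 is a perfect cube, so E-series; the 5-jet and mu = 8 give E_8.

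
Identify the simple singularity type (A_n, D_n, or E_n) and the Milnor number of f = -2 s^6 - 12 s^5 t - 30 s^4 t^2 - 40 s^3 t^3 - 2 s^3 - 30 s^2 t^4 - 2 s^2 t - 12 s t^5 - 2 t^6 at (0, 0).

The Hessian of f at 0 is [[0, 0], [0, 0]] with rank 0, so corank 2. A Groebner basis of the Jacobian ideal J(f) in C{s,t} is {-s*t/6 + t^5, s*t^2, s^2 + s*t}; counting standard monomials gives mu = 7. Corank 2; j^3 = -2*s^2*(s + t) has shape L^2 M (L != M), so D-series; mu = 7 gives D_7.

Type D_{7}, Milnor number mu = 7.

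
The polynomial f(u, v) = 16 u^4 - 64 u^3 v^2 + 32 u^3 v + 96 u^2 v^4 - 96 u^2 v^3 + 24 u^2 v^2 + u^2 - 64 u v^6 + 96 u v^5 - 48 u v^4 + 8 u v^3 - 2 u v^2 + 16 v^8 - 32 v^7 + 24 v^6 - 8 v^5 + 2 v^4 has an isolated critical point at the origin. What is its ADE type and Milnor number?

The Hessian of f at 0 has rank 1. Corank 1: A-series; mu = 3 gives A_3.

Type A_3, Milnor number mu = 3.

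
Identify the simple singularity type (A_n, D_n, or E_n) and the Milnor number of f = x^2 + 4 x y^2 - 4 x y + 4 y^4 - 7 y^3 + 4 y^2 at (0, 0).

The Hessian of f at 0 is [[2, -4], [-4, 8]] with rank 1, so corank 1. A Groebner basis of the Jacobian ideal J(f) in C{x,y} is {y^2, x - 2*y}; counting standard monomials gives mu = 2. Corank 1: A-series; mu = 2 gives A_2.

Type A_{2}, Milnor number mu = 2.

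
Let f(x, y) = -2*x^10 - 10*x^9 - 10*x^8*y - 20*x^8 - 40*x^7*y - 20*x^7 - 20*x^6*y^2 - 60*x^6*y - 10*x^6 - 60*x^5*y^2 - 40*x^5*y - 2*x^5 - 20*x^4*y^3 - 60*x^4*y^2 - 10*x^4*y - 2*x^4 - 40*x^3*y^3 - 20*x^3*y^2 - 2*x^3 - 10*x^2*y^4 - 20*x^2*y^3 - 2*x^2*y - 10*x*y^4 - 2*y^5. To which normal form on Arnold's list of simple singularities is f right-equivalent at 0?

The Hessian of f at 0 has rank 0. Corank 2; j^3 = -2*x^2*(x + y) has shape L^2 M (L != M), so D-series; mu = 6 gives D_6.

D_6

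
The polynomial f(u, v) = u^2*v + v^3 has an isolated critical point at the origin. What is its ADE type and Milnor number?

Type D_{4}, Milnor number mu = 4.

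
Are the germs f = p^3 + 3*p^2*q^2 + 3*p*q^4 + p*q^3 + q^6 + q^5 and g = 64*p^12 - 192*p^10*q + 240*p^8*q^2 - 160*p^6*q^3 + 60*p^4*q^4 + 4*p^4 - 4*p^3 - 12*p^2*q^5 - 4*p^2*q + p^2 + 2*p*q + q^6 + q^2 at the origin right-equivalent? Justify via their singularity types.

No.

The Hessian of f at 0 has rank 0. Corank 2; j^3 = p^3 is a perfect cube, so E-series; the 4-jet and mu = 7 give E_7. The Hessian of g at 0 has rank 1. Corank 1: A-series; mu = 5 gives A_5. f is E_7 but g is A_5, hence not right-equivalent.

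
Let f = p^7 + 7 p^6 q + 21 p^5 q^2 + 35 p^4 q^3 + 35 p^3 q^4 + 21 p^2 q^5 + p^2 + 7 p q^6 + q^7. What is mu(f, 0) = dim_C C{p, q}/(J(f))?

6

The Hessian of f at 0 has rank 1. Corank 1: A-series; mu = 6 gives A_6.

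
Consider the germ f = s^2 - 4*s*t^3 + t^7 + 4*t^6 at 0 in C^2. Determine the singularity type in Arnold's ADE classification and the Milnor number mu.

Type A_6, Milnor number mu = 6.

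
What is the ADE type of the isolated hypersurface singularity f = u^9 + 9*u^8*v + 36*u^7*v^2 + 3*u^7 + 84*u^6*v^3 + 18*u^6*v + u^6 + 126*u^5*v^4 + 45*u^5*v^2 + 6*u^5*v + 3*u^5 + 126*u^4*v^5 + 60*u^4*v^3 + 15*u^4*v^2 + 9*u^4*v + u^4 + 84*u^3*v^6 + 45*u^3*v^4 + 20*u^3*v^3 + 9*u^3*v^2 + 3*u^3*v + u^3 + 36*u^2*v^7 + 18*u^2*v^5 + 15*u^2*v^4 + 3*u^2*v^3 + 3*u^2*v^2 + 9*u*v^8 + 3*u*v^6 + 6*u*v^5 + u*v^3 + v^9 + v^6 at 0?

E_{7}

The Hessian of f at 0 has rank 0. Corank 2; j^3 = u^3 is a perfect cube, so E-series; the 4-jet and mu = 7 give E_7.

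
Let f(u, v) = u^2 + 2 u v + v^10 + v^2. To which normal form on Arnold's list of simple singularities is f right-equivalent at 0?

A_{9}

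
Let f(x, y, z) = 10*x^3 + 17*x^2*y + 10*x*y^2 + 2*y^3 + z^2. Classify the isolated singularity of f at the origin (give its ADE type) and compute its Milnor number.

Type D_{4}, Milnor number mu = 4.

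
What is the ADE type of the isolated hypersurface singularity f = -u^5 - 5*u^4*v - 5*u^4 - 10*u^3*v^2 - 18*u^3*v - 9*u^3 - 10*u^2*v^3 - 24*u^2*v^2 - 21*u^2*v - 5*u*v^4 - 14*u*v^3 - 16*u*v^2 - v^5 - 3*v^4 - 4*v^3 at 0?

D_{5}

The Hessian of f at 0 has rank 0. Corank 2; j^3 = -(u + v)*(3*u + 2*v)^2 has shape L^2 M (L != M), so D-series; mu = 5 gives D_5.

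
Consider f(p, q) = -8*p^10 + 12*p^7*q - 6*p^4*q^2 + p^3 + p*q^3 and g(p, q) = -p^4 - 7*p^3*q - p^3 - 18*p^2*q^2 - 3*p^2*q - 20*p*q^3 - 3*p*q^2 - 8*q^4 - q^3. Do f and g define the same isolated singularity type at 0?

The Hessian of f at 0 is [[0, 0], [0, 0]] with rank 0, so corank 2. A Groebner basis of the Jacobian ideal J(f) in C{p,q} is {p^3, p*q^2, 3*p^2 + q^3}; counting standard monomials gives mu = 7. Corank 2; j^3 = p^3 is a perfect cube, so E-series; the 4-jet and mu = 7 give E_7. The Hessian of g at 0 is [[0, 0], [0, 0]] with rank 0, so corank 2. A Groebner basis of the Jacobian ideal J(g) in C{p,q} is {3*p^2 + 6*p*q + q^4 + q^3 + 3*q^2, p^3 + 9*p^2 + 18*p*q + 4*q^3 + 9*q^2, p^2*q - 5*p^2 - 10*p*q - 8*q^3/3 - 5*q^2, 2*p^2 + p*q^2 + 4*p*q + 5*q^3/3 + 2*q^2}; counting standard monomials gives mu = 7. Corank 2; j^3 = -(p + q)^3 is a perfect cube, so E-series; the 4-jet and mu = 7 give E_7. Both have type E_7, hence right-equivalent.

Yes.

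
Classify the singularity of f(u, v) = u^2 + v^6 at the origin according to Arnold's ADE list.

A_{5}

The Hessian of f at 0 has rank 1. Corank 1: A-series; mu = 5 gives A_5.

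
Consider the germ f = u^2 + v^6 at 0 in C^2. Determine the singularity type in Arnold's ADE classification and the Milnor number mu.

The Hessian of f at 0 is [[2, 0], [0, 0]] with rank 1, so corank 1. A Groebner basis of the Jacobian ideal J(f) in C{u,v} is {v^5, u}; counting standard monomials gives mu = 5. Corank 1: A-series; mu = 5 gives A_5.

Type A_5, Milnor number mu = 5.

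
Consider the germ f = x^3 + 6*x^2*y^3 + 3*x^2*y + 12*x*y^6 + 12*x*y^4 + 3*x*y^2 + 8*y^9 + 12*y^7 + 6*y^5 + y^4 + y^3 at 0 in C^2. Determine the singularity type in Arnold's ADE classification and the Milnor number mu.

Type E6, Milnor number mu = 6.

The Hessian of f at 0 is [[0, 0], [0, 0]] with rank 0, so corank 2. A Groebner basis of the Jacobian ideal J(f) in C{x,y} is {y^3, x^2 + 2*x*y + y^2}; counting standard monomials gives mu = 6. Corank 2; j^3 = (x + y)^3 is a perfect cube, so E-series; the 4-jet and mu = 6 give E_6.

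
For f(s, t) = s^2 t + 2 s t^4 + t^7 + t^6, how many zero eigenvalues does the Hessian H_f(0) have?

Hessian at 0 has rank 0.

2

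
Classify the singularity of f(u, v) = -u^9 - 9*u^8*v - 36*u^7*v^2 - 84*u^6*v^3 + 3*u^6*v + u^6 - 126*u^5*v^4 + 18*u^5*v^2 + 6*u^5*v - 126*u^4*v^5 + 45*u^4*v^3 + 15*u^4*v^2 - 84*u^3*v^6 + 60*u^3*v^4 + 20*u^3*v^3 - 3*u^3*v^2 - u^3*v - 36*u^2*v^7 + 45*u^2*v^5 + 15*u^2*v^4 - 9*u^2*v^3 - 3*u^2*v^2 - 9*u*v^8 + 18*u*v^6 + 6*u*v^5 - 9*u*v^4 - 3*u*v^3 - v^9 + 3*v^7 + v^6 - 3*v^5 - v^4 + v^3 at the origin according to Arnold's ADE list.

E7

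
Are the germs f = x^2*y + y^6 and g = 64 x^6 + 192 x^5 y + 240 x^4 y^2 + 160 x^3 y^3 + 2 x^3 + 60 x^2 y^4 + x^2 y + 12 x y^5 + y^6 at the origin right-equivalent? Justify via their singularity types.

Yes.

The Hessian of f at 0 is [[0, 0], [0, 0]] with rank 0, so corank 2. A Groebner basis of the Jacobian ideal J(f) in C{x,y} is {x^2/6 + y^5, x^3, x*y}; counting standard monomials gives mu = 7. Corank 2; j^3 = x^2*y has shape L^2 M (L != M), so D-series; mu = 7 gives D_7. The Hessian of g at 0 is [[0, 0], [0, 0]] with rank 0, so corank 2. A Groebner basis of the Jacobian ideal J(g) in C{x,y} is {-x*y/12 + y^5, x*y^2, x^2 + x*y/2}; counting standard monomials gives mu = 7. Corank 2; j^3 = x^2*(2*x + y) has shape L^2 M (L != M), so D-series; mu = 7 gives D_7. Both have type D_7, hence right-equivalent.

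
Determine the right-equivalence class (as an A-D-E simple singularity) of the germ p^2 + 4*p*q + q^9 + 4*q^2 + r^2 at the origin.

The Hessian of f at 0 is [[2, 4, 0], [4, 8, 0], [0, 0, 2]] with rank 2, so corank 1. A Groebner basis of the Jacobian ideal J(f) in C{p,q,r} is {q^8, p + 2*q, r}; counting standard monomials gives mu = 8. Corank 1: A-series; mu = 8 gives A_8.

A_8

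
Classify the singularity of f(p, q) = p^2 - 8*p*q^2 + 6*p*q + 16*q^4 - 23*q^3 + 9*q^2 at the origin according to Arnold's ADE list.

A_{2}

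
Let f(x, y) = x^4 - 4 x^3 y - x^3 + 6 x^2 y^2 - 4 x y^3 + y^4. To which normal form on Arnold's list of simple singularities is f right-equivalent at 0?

E6

The Hessian of f at 0 has rank 0. Corank 2; j^3 = -x^3 is a perfect cube, so E-series; the 4-jet and mu = 6 give E_6.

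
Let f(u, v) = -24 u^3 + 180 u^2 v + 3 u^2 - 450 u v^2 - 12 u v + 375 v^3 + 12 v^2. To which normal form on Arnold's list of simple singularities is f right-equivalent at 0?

A_{2}

The Hessian of f at 0 is [[6, -12], [-12, 24]] with rank 1, so corank 1. A Groebner basis of the Jacobian ideal J(f) in C{u,v} is {v^2, u - 2*v}; counting standard monomials gives mu = 2. Corank 1: A-series; mu = 2 gives A_2.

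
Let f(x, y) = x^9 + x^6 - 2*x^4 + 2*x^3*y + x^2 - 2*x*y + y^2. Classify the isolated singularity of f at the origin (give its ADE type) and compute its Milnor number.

Type A_8, Milnor number mu = 8.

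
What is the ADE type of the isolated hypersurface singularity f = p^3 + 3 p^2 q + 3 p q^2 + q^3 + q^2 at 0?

The Hessian of f at 0 has rank 1. Corank 1: A-series; mu = 2 gives A_2.

A2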